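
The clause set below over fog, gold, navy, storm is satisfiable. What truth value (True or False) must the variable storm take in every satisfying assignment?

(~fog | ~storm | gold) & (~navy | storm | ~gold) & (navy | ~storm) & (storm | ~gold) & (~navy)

False

Suppose storm = 1.
Unit clause (navy) forces navy = 1.
That conflicts with the unit clause (~navy).
So every satisfying assignment has storm = False.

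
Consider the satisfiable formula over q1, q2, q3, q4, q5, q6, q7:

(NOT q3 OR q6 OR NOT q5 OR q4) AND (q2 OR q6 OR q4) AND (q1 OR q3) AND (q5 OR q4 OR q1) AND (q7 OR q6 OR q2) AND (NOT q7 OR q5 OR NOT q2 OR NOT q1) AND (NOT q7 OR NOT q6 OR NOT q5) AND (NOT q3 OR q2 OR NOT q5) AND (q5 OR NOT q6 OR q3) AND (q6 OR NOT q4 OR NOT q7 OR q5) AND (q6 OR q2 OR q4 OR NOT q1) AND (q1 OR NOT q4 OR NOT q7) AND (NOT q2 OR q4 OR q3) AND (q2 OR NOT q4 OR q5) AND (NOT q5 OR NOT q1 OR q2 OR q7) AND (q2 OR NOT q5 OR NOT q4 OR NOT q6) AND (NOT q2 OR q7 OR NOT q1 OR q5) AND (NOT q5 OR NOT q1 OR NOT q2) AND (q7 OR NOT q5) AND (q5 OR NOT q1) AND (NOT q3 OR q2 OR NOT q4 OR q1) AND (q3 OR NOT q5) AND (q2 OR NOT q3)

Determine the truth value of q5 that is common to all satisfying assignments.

Suppose q5 = true.
(q7) alone gives q7 = true.
(NOT q6) alone gives q6 = false.
(q3) alone gives q3 = true.
(q4) alone gives q4 = true.
(q2) alone gives q2 = true.
(q1) alone gives q1 = true.
That conflicts with the unit clause (NOT q1).
So every satisfying assignment has q5 = False.

False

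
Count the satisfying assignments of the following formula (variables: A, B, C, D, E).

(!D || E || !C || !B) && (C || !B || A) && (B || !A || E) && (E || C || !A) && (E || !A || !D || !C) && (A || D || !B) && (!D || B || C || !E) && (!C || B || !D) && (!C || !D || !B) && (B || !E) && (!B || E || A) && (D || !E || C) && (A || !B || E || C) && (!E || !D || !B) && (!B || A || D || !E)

5

There are 2^5 = 32 truth assignments over (A, B, C, D, E).
Split on D. With D = true, the clauses containing D are satisfied and !D drops from the rest; 1 of the 2^4 = 16 assignments to the other variables satisfy what remains.
With D = false, by the same count on the reduced clause set, 4 assignments work.
(One model: A=F, B=F, C=F, D=F, E=F.)
Total: 1 + 4 = 5.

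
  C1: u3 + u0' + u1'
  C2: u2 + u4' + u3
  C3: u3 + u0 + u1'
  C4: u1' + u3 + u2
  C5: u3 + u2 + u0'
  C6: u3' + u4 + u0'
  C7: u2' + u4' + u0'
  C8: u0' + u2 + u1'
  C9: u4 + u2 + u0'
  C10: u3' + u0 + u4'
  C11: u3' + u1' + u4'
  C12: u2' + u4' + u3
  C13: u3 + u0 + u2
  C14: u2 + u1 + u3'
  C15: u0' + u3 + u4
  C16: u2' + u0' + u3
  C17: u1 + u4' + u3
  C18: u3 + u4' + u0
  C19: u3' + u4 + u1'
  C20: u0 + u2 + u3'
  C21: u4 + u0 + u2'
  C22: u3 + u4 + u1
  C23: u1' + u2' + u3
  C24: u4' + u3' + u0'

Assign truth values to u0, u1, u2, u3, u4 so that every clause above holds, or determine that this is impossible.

Try u3 = 1.
Try u4 = 1.
The clause (u0) is unit, so u0 = 1.
But (u0') is also a unit clause — contradiction.
Backtrack on u4: now try u4 = 0.
The clause (u0') is unit, so u0 = 0.
The clause (u1') is unit, so u1 = 0.
The clause (u2) is unit, so u2 = 1.
But (u2') is also a unit clause — contradiction.
Either choice for u4 ends in contradiction.
Backtrack on u3: now try u3 = 0.
Try u0 = 0.
The clause (u1') is unit, so u1 = 0.
The clause (u2) is unit, so u2 = 1.
The clause (u4') is unit, so u4 = 0.
But (u4) is also a unit clause — contradiction.
Backtrack on u0: now try u0 = 1.
The clause (u1') is unit, so u1 = 0.
The clause (u2) is unit, so u2 = 1.
But (u2') is also a unit clause — contradiction.
Either choice for u0 ends in contradiction.
Either choice for u3 ends in contradiction.

UNSATISFIABLE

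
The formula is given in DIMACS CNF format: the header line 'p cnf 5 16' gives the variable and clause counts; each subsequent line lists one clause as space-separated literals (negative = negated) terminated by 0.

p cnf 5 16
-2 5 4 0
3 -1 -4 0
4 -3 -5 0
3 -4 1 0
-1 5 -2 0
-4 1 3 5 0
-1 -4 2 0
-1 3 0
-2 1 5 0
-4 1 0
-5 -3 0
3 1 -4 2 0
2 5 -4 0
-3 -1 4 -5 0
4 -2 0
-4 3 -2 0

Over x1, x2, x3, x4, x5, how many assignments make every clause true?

4

There are 2^5 = 32 truth assignments over (x1, x2, x3, x4, x5).
Split on x3. With x3 = True, the clauses containing x3 are satisfied and ¬x3 drops from the rest; 2 of the 2^4 = 16 assignments to the other variables satisfy what remains.
With x3 = False, by the same count on the reduced clause set, 2 assignments work.
(One model: x1=F, x2=F, x3=F, x4=F, x5=F.)
Total: 2 + 2 = 4.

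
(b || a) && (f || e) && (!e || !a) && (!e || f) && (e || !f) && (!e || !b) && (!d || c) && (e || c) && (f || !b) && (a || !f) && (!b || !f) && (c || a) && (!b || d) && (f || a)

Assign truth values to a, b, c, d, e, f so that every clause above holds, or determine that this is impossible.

UNSATISFIABLE

Case b = true:
(!e) alone gives e = false.
(f) alone gives f = true.
But (!f) is also a unit clause — contradiction.
Undo b and try b = false.
(a) alone gives a = true.
(!e) alone gives e = false.
(f) alone gives f = true.
But (!f) is also a unit clause — contradiction.
Neither b = true nor b = false works.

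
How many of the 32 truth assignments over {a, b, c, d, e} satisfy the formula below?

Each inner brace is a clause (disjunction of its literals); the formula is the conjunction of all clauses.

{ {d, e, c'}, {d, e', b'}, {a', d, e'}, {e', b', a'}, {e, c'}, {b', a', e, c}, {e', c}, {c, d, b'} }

There are 2^5 = 32 truth assignments over (a, b, c, d, e).
Split on b. With b = 1, the clauses containing b are satisfied and b' drops from the rest; 2 of the 2^4 = 16 assignments to the other variables satisfy what remains.
With b = 0, by the same count on the reduced clause set, 7 assignments work.
(One model: a=F, b=F, c=F, d=F, e=F.)
Total: 2 + 7 = 9.

9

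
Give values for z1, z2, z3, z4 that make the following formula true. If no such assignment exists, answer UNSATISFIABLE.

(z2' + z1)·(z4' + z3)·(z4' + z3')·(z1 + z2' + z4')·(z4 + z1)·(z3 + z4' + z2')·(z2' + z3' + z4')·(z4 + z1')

UNSATISFIABLE

Case z2 = 0:
Case z4 = 0:
The clause (z1) is unit, so z1 = 1.
But (z1') is also a unit clause — contradiction.
That branch fails; take z4 = 1 instead.
The clause (z3) is unit, so z3 = 1.
But (z3') is also a unit clause — contradiction.
Either choice for z4 ends in contradiction.
That branch fails; take z2 = 1 instead.
The clause (z1) is unit, so z1 = 1.
The clause (z4) is unit, so z4 = 1.
The clause (z3) is unit, so z3 = 1.
But (z3') is also a unit clause — contradiction.
Either choice for z2 ends in contradiction.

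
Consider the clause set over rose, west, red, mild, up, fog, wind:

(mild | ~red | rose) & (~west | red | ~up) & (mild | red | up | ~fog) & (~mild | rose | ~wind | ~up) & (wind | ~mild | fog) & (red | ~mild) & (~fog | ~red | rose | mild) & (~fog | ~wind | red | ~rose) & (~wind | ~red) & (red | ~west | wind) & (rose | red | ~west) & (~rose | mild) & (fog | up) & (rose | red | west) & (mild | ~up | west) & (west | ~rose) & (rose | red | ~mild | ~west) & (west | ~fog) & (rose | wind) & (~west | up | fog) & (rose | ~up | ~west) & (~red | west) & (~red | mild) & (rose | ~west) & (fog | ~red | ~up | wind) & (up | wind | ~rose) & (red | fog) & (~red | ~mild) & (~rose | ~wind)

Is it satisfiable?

Case red = 1:
Unit clause (~wind) forces wind = 0.
Unit clause (rose) forces rose = 1.
Unit clause (mild) forces mild = 1.
That conflicts with the unit clause (~mild).
So red must be the other value — set red = 0.
Unit clause (~mild) forces mild = 0.
Unit clause (~rose) forces rose = 0.
Unit clause (~west) forces west = 0.
That conflicts with the unit clause (west).
Neither red = 1 nor red = 0 works.
No assignment satisfies every clause.

No, unsatisfiable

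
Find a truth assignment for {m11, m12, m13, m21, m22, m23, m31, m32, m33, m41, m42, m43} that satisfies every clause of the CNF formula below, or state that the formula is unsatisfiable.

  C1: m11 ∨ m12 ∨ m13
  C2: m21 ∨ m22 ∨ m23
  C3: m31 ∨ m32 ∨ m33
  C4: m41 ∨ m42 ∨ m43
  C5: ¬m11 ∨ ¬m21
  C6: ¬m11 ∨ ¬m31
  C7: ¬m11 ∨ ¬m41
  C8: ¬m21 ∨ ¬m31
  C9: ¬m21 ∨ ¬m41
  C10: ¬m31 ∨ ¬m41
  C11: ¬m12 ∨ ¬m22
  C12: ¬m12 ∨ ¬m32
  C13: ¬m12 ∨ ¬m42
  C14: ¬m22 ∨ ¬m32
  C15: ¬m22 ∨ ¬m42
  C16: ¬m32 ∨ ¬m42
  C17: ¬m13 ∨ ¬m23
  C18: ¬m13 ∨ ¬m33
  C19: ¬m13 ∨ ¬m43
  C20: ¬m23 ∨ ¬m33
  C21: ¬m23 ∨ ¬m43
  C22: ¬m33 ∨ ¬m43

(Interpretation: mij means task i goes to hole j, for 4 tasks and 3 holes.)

UNSATISFIABLE

Try m11 = False.
Try m12 = True.
Unit clause (¬m22) forces m22 = False.
Unit clause (¬m32) forces m32 = False.
Unit clause (¬m42) forces m42 = False.
Try m21 = True.
Unit clause (¬m31) forces m31 = False.
Unit clause (m33) forces m33 = True.
Unit clause (¬m41) forces m41 = False.
Unit clause (m43) forces m43 = True.
That conflicts with the unit clause (¬m43).
That branch fails; take m21 = False instead.
Unit clause (m23) forces m23 = True.
Unit clause (¬m13) forces m13 = False.
Unit clause (¬m33) forces m33 = False.
Unit clause (m31) forces m31 = True.
Unit clause (¬m41) forces m41 = False.
Unit clause (m43) forces m43 = True.
That conflicts with the unit clause (¬m43).
Either choice for m21 ends in contradiction.
That branch fails; take m12 = False instead.
Unit clause (m13) forces m13 = True.
Unit clause (¬m23) forces m23 = False.
Unit clause (¬m33) forces m33 = False.
Unit clause (¬m43) forces m43 = False.
Try m21 = True.
Unit clause (¬m31) forces m31 = False.
Unit clause (m32) forces m32 = True.
Unit clause (¬m41) forces m41 = False.
Unit clause (m42) forces m42 = True.
That conflicts with the unit clause (¬m42).
That branch fails; take m21 = False instead.
Unit clause (m22) forces m22 = True.
Unit clause (¬m32) forces m32 = False.
Unit clause (m31) forces m31 = True.
Unit clause (¬m41) forces m41 = False.
Unit clause (m42) forces m42 = True.
That conflicts with the unit clause (¬m42).
Either choice for m21 ends in contradiction.
Either choice for m12 ends in contradiction.
That branch fails; take m11 = True instead.
Unit clause (¬m21) forces m21 = False.
Unit clause (¬m31) forces m31 = False.
Unit clause (¬m41) forces m41 = False.
Try m22 = True.
Unit clause (¬m12) forces m12 = False.
Unit clause (¬m32) forces m32 = False.
Unit clause (m33) forces m33 = True.
Unit clause (¬m42) forces m42 = False.
Unit clause (m43) forces m43 = True.
That conflicts with the unit clause (¬m43).
That branch fails; take m22 = False instead.
Unit clause (m23) forces m23 = True.
Unit clause (¬m13) forces m13 = False.
Unit clause (¬m33) forces m33 = False.
Unit clause (m32) forces m32 = True.
Unit clause (¬m12) forces m12 = False.
Unit clause (¬m42) forces m42 = False.
Unit clause (m43) forces m43 = True.
That conflicts with the unit clause (¬m43).
Either choice for m22 ends in contradiction.
Either choice for m11 ends in contradiction.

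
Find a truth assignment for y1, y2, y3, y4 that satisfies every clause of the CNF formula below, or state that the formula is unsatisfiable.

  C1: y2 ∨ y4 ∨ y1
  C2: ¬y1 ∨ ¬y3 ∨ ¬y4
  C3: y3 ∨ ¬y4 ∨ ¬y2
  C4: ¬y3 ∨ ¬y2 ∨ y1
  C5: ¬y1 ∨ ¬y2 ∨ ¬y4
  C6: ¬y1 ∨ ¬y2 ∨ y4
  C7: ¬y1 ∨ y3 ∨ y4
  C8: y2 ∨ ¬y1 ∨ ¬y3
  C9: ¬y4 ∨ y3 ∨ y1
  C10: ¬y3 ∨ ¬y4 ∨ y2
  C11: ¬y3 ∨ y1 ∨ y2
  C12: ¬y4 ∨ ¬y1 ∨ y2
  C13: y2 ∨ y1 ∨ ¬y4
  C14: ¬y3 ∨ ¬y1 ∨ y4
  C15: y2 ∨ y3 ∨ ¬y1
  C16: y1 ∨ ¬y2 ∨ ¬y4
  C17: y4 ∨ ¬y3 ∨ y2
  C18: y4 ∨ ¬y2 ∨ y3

UNSATISFIABLE

Case y2 = True:
Case y3 = True:
Unit clause (y1) forces y1 = True.
Unit clause (¬y4) forces y4 = False.
But (y4) is also a unit clause — contradiction.
That branch fails; take y3 = False instead.
Unit clause (¬y4) forces y4 = False.
But (y4) is also a unit clause — contradiction.
Both values of y3 lead to a conflict.
That branch fails; take y2 = False instead.
Case y4 = True:
Unit clause (¬y3) forces y3 = False.
Unit clause (y1) forces y1 = True.
But (¬y1) is also a unit clause — contradiction.
That branch fails; take y4 = False instead.
Unit clause (y1) forces y1 = True.
Unit clause (y3) forces y3 = True.
But (¬y3) is also a unit clause — contradiction.
Both values of y4 lead to a conflict.
Both values of y2 lead to a conflict.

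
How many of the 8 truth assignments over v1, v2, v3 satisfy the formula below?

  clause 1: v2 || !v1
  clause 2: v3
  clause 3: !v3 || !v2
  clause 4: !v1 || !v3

1

There are 2^3 = 8 truth assignments over (v1, v2, v3).
Check each against the 4 clauses (columns in the order v1, v2, v3):
  F F F  ✗ fails (v3)
  F F T  ✓ satisfies all
  F T F  ✗ fails (v3)
  F T T  ✗ fails (!v3 || !v2)
  T F F  ✗ fails (v2 || !v1)
  T F T  ✗ fails (v2 || !v1)
  T T F  ✗ fails (v3)
  T T T  ✗ fails (!v3 || !v2)
1 of the 8 rows is a model.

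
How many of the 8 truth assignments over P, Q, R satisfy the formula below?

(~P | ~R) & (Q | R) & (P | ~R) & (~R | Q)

2

There are 2^3 = 8 truth assignments over (P, Q, R).
Check each against the 4 clauses (columns in the order P, Q, R):
  F F F  ✗ fails (Q | R)
  F F T  ✗ fails (P | ~R)
  F T F  ✓ satisfies all
  F T T  ✗ fails (P | ~R)
  T F F  ✗ fails (Q | R)
  T F T  ✗ fails (~P | ~R)
  T T F  ✓ satisfies all
  T T T  ✗ fails (~P | ~R)
2 of the 8 rows are models.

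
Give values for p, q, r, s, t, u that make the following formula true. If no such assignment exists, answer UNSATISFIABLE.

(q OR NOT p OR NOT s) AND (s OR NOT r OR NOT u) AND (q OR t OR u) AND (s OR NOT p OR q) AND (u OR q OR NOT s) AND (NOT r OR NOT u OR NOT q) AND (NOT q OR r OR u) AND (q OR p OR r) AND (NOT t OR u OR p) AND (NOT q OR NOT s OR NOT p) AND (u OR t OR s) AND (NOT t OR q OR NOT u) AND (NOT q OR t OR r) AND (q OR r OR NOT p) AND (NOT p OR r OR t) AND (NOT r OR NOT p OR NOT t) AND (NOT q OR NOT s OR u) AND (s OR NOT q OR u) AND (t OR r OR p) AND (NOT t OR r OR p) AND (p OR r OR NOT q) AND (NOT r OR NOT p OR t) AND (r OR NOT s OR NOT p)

Try q = false.
Try p = false.
The clause (r) is unit, so r = true.
Try s = true.
The clause (u) is unit, so u = true.
The clause (NOT t) is unit, so t = false.
This assignment satisfies each clause.

p: false,  q: false,  r: true,  s: true,  t: false,  u: true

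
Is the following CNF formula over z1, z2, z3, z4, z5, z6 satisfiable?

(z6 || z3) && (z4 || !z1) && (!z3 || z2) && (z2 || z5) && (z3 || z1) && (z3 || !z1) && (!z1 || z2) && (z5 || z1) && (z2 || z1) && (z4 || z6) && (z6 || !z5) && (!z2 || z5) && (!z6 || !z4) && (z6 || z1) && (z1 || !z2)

Suppose z6 = true.
From the singleton clause (!z4), z4 = false.
From the singleton clause (!z1), z1 = false.
From the singleton clause (z3), z3 = true.
From the singleton clause (z2), z2 = true.
But (!z2) is also a unit clause — contradiction.
That branch fails; take z6 = false instead.
From the singleton clause (z3), z3 = true.
From the singleton clause (z2), z2 = true.
From the singleton clause (z4), z4 = true.
From the singleton clause (!z5), z5 = false.
But (z5) is also a unit clause — contradiction.
Both values of z6 lead to a conflict.
No assignment satisfies every clause.

Unsatisfiable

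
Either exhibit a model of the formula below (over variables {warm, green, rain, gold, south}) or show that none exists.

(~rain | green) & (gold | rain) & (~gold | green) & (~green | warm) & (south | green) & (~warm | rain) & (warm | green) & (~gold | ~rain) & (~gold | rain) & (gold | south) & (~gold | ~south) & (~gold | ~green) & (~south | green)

warm ↦ 1; green ↦ 1; rain ↦ 1; gold ↦ 0; south ↦ 1

Try rain = 1.
From the singleton clause (green), green = 1.
From the singleton clause (warm), warm = 1.
From the singleton clause (~gold), gold = 0.
From the singleton clause (south), south = 1.
This assignment satisfies each clause.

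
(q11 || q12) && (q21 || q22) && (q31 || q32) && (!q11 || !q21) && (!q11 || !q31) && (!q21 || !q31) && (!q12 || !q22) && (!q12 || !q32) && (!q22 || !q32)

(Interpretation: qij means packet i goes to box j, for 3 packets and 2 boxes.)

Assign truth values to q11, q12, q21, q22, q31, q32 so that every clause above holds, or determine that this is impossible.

Branch on q11: set q11 = true.
From the singleton clause (!q21), q21 = false.
From the singleton clause (q22), q22 = true.
From the singleton clause (!q31), q31 = false.
From the singleton clause (q32), q32 = true.
But (!q32) is also a unit clause — contradiction.
That branch fails; take q11 = false instead.
From the singleton clause (q12), q12 = true.
From the singleton clause (!q22), q22 = false.
From the singleton clause (q21), q21 = true.
From the singleton clause (!q31), q31 = false.
From the singleton clause (q32), q32 = true.
But (!q32) is also a unit clause — contradiction.
Either choice for q11 ends in contradiction.

UNSATISFIABLE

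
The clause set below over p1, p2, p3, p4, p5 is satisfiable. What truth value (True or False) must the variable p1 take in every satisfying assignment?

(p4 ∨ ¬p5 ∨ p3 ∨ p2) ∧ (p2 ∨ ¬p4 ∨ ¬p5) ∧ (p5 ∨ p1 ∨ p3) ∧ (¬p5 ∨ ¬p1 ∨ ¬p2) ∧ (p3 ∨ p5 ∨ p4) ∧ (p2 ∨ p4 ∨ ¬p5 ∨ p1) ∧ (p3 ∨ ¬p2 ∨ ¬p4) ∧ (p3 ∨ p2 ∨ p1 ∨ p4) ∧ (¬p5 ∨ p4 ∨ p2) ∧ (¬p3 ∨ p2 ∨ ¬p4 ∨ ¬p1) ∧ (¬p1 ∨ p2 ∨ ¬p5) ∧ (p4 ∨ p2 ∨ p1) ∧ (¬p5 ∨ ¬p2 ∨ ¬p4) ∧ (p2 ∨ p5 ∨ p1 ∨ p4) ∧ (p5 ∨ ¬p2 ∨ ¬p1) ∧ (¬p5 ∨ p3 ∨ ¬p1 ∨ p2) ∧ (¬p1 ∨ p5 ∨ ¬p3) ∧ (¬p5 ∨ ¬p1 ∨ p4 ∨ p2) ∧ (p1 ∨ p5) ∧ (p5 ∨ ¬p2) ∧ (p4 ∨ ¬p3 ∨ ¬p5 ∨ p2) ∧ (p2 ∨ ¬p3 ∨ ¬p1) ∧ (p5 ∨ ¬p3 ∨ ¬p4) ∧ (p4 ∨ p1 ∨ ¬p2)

True

Suppose p1 = False.
Unit clause (p5) forces p5 = True.
Case p2 = True:
Unit clause (¬p4) forces p4 = False.
But (p4) is also a unit clause — contradiction.
Undo p2 and try p2 = False.
Unit clause (¬p4) forces p4 = False.
But (p4) is also a unit clause — contradiction.
Both values of p2 lead to a conflict.
So every satisfying assignment has p1 = True.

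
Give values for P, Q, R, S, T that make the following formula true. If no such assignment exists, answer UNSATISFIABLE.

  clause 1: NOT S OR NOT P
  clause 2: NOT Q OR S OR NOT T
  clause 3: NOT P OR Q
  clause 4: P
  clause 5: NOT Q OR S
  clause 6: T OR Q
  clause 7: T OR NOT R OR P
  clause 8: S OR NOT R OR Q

Unit clause (P) forces P = true.
Unit clause (NOT S) forces S = false.
Unit clause (Q) forces Q = true.
But (NOT Q) is also a unit clause — contradiction.

UNSATISFIABLE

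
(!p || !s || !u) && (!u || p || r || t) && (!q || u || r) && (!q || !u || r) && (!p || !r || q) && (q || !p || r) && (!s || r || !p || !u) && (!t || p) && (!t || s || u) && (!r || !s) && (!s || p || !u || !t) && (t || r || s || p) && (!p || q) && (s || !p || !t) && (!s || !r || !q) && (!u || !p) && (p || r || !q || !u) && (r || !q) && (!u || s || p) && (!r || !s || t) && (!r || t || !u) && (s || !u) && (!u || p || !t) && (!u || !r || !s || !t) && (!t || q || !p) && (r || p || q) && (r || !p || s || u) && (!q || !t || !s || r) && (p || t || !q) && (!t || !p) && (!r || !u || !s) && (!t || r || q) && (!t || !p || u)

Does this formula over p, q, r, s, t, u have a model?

Case t = false:
Case r = true:
The clause (!s) is unit, so s = false.
The clause (!u) is unit, so u = false.
Case p = true:
The clause (q) is unit, so q = true.
Every clause now holds.
A satisfying assignment: p=true,  q=true,  r=true,  s=false,  t=false,  u=false.

Yes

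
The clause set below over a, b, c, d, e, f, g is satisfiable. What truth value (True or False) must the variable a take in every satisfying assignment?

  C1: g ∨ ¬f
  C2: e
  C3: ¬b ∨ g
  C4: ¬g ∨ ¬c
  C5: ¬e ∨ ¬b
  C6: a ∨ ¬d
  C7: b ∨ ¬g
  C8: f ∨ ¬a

False

Suppose a = True.
The clause (e) is unit, so e = True.
The clause (¬b) is unit, so b = False.
The clause (¬g) is unit, so g = False.
The clause (¬f) is unit, so f = False.
Now (f) is unsatisfied and unit — conflict.
So every satisfying assignment has a = False.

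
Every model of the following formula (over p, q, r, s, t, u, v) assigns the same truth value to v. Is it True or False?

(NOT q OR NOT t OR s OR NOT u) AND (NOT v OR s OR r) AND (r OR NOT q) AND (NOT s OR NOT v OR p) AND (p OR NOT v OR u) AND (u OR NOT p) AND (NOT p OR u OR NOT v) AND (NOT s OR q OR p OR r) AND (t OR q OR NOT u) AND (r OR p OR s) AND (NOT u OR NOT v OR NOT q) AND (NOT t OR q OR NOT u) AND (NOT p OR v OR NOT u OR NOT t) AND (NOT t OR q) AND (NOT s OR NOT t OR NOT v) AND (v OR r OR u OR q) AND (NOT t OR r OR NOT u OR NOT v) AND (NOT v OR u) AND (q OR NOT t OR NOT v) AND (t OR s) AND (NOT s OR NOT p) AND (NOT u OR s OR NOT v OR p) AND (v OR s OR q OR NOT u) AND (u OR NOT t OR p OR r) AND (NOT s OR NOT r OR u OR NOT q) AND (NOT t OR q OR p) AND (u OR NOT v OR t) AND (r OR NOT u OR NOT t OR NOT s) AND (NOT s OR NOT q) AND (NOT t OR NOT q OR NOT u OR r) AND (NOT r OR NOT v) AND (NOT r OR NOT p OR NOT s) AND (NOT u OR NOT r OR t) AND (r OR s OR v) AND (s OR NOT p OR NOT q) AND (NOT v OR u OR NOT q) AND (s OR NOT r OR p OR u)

Suppose v = true.
From the singleton clause (u), u = true.
From the singleton clause (NOT q), q = false.
From the singleton clause (t), t = true.
Now (NOT t) is unsatisfied and unit — conflict.
So every satisfying assignment has v = False.

False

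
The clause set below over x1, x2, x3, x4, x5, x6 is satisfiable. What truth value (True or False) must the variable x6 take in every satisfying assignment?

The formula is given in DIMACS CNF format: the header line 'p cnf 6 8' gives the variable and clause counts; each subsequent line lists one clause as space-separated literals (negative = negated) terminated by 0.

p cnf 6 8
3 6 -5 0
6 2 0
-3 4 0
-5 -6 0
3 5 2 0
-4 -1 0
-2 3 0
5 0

False

Suppose x6 = True.
From the singleton clause (¬x5), x5 = False.
Now (x5) is unsatisfied and unit — conflict.
So every satisfying assignment has x6 = False.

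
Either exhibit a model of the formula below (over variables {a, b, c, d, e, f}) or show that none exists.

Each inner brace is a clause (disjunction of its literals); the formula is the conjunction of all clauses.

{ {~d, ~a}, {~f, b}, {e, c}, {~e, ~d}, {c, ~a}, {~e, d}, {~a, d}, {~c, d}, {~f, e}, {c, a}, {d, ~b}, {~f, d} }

a: 0, b: 0, c: 1, d: 1, e: 0, f: 0

Try d = 1.
From the singleton clause (~a), a = 0.
From the singleton clause (~e), e = 0.
From the singleton clause (c), c = 1.
From the singleton clause (~f), f = 0.
All clauses hold; b can take either value.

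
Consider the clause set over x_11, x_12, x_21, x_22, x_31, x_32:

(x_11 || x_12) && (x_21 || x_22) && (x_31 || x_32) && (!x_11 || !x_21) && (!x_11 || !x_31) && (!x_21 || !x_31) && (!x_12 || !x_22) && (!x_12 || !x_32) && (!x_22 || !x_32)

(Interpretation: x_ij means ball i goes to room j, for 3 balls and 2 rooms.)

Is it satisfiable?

No, unsatisfiable

Try x_11 = true.
The clause (!x_21) is unit, so x_21 = false.
The clause (x_22) is unit, so x_22 = true.
The clause (!x_31) is unit, so x_31 = false.
The clause (x_32) is unit, so x_32 = true.
That conflicts with the unit clause (!x_32).
So x_11 must be the other value — set x_11 = false.
The clause (x_12) is unit, so x_12 = true.
The clause (!x_22) is unit, so x_22 = false.
The clause (x_21) is unit, so x_21 = true.
The clause (!x_31) is unit, so x_31 = false.
The clause (x_32) is unit, so x_32 = true.
That conflicts with the unit clause (!x_32).
Either choice for x_11 ends in contradiction.
No assignment satisfies every clause.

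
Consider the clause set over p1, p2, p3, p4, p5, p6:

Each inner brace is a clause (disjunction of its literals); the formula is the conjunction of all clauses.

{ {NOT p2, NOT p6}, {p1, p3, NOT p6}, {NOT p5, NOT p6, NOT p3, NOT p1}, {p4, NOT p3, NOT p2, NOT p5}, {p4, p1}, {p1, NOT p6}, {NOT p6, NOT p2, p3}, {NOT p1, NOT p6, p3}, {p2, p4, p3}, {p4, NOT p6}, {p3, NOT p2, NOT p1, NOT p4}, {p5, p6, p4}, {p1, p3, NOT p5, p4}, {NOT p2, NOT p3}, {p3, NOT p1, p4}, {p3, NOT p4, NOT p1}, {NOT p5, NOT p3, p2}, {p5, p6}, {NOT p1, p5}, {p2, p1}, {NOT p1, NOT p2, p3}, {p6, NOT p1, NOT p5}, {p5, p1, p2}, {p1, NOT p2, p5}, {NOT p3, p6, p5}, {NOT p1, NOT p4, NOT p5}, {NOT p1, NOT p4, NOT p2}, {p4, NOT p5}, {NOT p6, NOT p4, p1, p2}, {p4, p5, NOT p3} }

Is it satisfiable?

Case p2 = true:
The clause (NOT p6) is unit, so p6 = false.
The clause (NOT p3) is unit, so p3 = false.
The clause (p5) is unit, so p5 = true.
The clause (NOT p1) is unit, so p1 = false.
The clause (p4) is unit, so p4 = true.
All clauses are satisfied.
A satisfying assignment: p1=false, p2=true, p3=false, p4=true, p5=true, p6=false.

Yes, satisfiable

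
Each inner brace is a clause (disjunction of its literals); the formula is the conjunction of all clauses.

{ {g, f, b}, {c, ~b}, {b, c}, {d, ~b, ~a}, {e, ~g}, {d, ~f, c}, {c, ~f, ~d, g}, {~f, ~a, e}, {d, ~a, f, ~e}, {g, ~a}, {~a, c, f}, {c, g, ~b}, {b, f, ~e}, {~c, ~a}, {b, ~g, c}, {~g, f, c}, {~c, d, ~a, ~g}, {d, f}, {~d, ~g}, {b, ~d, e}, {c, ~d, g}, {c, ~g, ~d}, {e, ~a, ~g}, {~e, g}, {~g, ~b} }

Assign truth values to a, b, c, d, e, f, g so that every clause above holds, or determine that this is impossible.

a ↦ 0,  b ↦ 1,  c ↦ 1,  d ↦ 1,  e ↦ 0,  f ↦ 1,  g ↦ 0

Suppose c = 1.
Unit clause (~a) forces a = 0.
Suppose e = 0.
Unit clause (~g) forces g = 0.
Suppose f = 1.
Suppose b = 1.
All clauses hold; d can take either value.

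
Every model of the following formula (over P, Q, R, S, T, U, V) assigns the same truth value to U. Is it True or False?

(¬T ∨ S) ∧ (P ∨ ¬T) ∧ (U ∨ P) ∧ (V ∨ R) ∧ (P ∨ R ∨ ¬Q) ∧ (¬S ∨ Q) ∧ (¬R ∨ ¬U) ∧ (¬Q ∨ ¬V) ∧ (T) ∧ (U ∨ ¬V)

False

Suppose U = True.
(¬R) alone gives R = False.
(V) alone gives V = True.
(¬Q) alone gives Q = False.
(¬S) alone gives S = False.
(¬T) alone gives T = False.
That conflicts with the unit clause (T).
So every satisfying assignment has U = False.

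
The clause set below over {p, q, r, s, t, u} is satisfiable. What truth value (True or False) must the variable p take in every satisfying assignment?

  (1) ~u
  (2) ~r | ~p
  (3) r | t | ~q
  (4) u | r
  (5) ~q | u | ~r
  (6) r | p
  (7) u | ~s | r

False

Suppose p = 1.
From the singleton clause (~u), u = 0.
From the singleton clause (~r), r = 0.
But (r) is also a unit clause — contradiction.
So every satisfying assignment has p = False.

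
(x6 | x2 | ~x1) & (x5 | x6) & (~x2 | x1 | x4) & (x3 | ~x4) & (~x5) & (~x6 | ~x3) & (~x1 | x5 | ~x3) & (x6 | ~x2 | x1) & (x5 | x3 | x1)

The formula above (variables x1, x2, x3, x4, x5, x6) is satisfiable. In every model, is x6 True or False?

True

Suppose x6 = 0.
(x5) alone gives x5 = 1.
But (~x5) is also a unit clause — contradiction.
So every satisfying assignment has x6 = True.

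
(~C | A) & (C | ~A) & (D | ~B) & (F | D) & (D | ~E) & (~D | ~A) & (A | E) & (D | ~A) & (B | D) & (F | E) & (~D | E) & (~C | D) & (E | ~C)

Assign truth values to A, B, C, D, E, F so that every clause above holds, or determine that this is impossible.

Try C = 0.
The clause (~A) is unit, so A = 0.
The clause (E) is unit, so E = 1.
The clause (D) is unit, so D = 1.
No clause remains; B, F are free.

A ↦ 0; B ↦ 0; C ↦ 0; D ↦ 1; E ↦ 1; F ↦ 1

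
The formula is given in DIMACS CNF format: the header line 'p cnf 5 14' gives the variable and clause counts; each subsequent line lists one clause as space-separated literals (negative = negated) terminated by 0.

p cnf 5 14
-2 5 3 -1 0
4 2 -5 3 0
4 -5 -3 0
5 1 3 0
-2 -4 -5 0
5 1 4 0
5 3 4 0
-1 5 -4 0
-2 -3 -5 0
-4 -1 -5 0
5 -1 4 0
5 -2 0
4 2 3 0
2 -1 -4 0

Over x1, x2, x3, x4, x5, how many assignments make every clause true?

5

There are 2^5 = 32 truth assignments over (x1, x2, x3, x4, x5).
Split on x5. With x5 = True, the clauses containing x5 are satisfied and ¬x5 drops from the rest; 4 of the 2^4 = 16 assignments to the other variables satisfy what remains.
With x5 = False, by the same count on the reduced clause set, 1 assignment works.
(One model: x1=F, x2=F, x3=F, x4=T, x5=T.)
Total: 4 + 1 = 5.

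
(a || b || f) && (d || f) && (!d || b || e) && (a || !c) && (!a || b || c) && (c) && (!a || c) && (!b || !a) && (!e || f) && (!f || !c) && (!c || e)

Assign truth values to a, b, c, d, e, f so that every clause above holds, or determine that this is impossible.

From the singleton clause (c), c = true.
From the singleton clause (a), a = true.
From the singleton clause (!b), b = false.
From the singleton clause (!f), f = false.
From the singleton clause (d), d = true.
From the singleton clause (e), e = true.
That conflicts with the unit clause (!e).

UNSATISFIABLE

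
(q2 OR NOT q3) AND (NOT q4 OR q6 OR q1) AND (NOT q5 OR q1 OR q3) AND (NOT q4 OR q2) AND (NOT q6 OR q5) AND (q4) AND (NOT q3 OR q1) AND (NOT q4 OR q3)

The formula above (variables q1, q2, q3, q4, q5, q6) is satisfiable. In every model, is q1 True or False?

True

Suppose q1 = false.
From the singleton clause (q4), q4 = true.
From the singleton clause (q6), q6 = true.
From the singleton clause (q2), q2 = true.
From the singleton clause (q5), q5 = true.
From the singleton clause (q3), q3 = true.
But (NOT q3) is also a unit clause — contradiction.
So every satisfying assignment has q1 = True.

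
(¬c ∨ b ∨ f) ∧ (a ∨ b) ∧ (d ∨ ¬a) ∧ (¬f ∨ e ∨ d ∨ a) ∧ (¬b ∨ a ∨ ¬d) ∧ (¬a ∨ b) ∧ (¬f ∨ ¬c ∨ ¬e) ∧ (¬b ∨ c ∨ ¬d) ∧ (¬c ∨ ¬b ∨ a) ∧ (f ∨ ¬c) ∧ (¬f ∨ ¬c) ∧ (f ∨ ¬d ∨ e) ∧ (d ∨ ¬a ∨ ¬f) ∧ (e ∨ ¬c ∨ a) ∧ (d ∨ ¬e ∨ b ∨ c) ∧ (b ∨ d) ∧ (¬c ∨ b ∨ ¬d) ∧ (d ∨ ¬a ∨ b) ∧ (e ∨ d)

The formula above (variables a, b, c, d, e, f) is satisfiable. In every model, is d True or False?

Suppose d = True.
Case a = True:
Unit clause (b) forces b = True.
Unit clause (c) forces c = True.
Unit clause (f) forces f = True.
That conflicts with the unit clause (¬f).
So a must be the other value — set a = False.
Unit clause (b) forces b = True.
That conflicts with the unit clause (¬b).
Either choice for a ends in contradiction.
So every satisfying assignment has d = False.

False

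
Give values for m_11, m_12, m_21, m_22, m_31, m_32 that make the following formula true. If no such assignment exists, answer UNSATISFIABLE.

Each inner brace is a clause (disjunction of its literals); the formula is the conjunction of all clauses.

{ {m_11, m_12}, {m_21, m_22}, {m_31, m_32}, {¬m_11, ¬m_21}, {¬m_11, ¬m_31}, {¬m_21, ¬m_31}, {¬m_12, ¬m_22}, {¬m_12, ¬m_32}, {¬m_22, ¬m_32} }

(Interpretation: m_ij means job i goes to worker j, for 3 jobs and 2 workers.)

Try m_11 = True.
From the singleton clause (¬m_21), m_21 = False.
From the singleton clause (m_22), m_22 = True.
From the singleton clause (¬m_31), m_31 = False.
From the singleton clause (m_32), m_32 = True.
But (¬m_32) is also a unit clause — contradiction.
Undo m_11 and try m_11 = False.
From the singleton clause (m_12), m_12 = True.
From the singleton clause (¬m_22), m_22 = False.
From the singleton clause (m_21), m_21 = True.
From the singleton clause (¬m_31), m_31 = False.
From the singleton clause (m_32), m_32 = True.
But (¬m_32) is also a unit clause — contradiction.
Both values of m_11 lead to a conflict.

UNSATISFIABLE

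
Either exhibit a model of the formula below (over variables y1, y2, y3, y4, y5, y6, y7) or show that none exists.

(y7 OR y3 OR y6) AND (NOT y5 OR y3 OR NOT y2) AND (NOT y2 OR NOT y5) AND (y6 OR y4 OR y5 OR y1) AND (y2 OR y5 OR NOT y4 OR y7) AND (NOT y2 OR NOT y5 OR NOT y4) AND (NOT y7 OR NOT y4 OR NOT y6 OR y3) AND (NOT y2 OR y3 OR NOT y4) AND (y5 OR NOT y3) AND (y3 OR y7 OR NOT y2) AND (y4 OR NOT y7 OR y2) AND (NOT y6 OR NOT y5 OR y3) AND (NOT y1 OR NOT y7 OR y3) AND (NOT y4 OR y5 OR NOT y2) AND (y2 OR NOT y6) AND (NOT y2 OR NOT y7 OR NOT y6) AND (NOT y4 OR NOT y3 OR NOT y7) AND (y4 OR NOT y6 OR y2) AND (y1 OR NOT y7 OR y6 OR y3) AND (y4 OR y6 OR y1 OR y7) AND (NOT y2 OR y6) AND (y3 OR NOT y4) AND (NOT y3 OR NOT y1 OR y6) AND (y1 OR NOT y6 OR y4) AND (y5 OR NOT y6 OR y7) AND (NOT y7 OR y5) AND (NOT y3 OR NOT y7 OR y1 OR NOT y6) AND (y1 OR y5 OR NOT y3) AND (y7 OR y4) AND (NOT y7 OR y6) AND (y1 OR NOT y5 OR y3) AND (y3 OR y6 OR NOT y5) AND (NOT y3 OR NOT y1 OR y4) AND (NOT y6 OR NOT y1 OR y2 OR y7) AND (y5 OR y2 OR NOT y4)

Branch on y2: set y2 = false.
Unit clause (NOT y6) forces y6 = false.
Unit clause (NOT y7) forces y7 = false.
Unit clause (y3) forces y3 = true.
Unit clause (y5) forces y5 = true.
Unit clause (NOT y1) forces y1 = false.
Unit clause (y4) forces y4 = true.
Every clause now holds.

y1=false; y2=false; y3=true; y4=true; y5=true; y6=false; y7=false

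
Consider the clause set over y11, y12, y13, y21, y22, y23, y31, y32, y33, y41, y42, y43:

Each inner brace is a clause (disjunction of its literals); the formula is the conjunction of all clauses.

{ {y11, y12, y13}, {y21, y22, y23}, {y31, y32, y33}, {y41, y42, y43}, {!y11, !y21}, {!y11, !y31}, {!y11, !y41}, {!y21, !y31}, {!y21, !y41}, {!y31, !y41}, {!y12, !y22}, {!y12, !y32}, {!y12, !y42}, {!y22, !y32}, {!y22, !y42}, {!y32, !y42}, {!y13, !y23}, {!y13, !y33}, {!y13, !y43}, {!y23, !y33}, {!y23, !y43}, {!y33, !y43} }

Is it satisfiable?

Try y11 = false.
Try y12 = true.
Unit clause (!y22) forces y22 = false.
Unit clause (!y32) forces y32 = false.
Unit clause (!y42) forces y42 = false.
Try y21 = true.
Unit clause (!y31) forces y31 = false.
Unit clause (y33) forces y33 = true.
Unit clause (!y41) forces y41 = false.
Unit clause (y43) forces y43 = true.
But (!y43) is also a unit clause — contradiction.
So y21 must be the other value — set y21 = false.
Unit clause (y23) forces y23 = true.
Unit clause (!y13) forces y13 = false.
Unit clause (!y33) forces y33 = false.
Unit clause (y31) forces y31 = true.
Unit clause (!y41) forces y41 = false.
Unit clause (y43) forces y43 = true.
But (!y43) is also a unit clause — contradiction.
Neither y21 = true nor y21 = false works.
So y12 must be the other value — set y12 = false.
Unit clause (y13) forces y13 = true.
Unit clause (!y23) forces y23 = false.
Unit clause (!y33) forces y33 = false.
Unit clause (!y43) forces y43 = false.
Try y21 = true.
Unit clause (!y31) forces y31 = false.
Unit clause (y32) forces y32 = true.
Unit clause (!y41) forces y41 = false.
Unit clause (y42) forces y42 = true.
But (!y42) is also a unit clause — contradiction.
So y21 must be the other value — set y21 = false.
Unit clause (y22) forces y22 = true.
Unit clause (!y32) forces y32 = false.
Unit clause (y31) forces y31 = true.
Unit clause (!y41) forces y41 = false.
Unit clause (y42) forces y42 = true.
But (!y42) is also a unit clause — contradiction.
Neither y21 = true nor y21 = false works.
Neither y12 = true nor y12 = false works.
So y11 must be the other value — set y11 = true.
Unit clause (!y21) forces y21 = false.
Unit clause (!y31) forces y31 = false.
Unit clause (!y41) forces y41 = false.
Try y22 = true.
Unit clause (!y12) forces y12 = false.
Unit clause (!y32) forces y32 = false.
Unit clause (y33) forces y33 = true.
Unit clause (!y42) forces y42 = false.
Unit clause (y43) forces y43 = true.
But (!y43) is also a unit clause — contradiction.
So y22 must be the other value — set y22 = false.
Unit clause (y23) forces y23 = true.
Unit clause (!y13) forces y13 = false.
Unit clause (!y33) forces y33 = false.
Unit clause (y32) forces y32 = true.
Unit clause (!y12) forces y12 = false.
Unit clause (!y42) forces y42 = false.
Unit clause (y43) forces y43 = true.
But (!y43) is also a unit clause — contradiction.
Neither y22 = true nor y22 = false works.
Neither y11 = true nor y11 = false works.
No assignment satisfies every clause.

Unsatisfiable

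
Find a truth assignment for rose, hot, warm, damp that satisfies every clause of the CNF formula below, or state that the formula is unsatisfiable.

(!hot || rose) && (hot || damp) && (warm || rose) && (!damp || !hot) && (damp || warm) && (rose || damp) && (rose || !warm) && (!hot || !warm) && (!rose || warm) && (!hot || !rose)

rose ↦ true,  hot ↦ false,  warm ↦ true,  damp ↦ true

Suppose hot = false.
The clause (damp) is unit, so damp = true.
Suppose warm = true.
The clause (rose) is unit, so rose = true.
This assignment satisfies each clause.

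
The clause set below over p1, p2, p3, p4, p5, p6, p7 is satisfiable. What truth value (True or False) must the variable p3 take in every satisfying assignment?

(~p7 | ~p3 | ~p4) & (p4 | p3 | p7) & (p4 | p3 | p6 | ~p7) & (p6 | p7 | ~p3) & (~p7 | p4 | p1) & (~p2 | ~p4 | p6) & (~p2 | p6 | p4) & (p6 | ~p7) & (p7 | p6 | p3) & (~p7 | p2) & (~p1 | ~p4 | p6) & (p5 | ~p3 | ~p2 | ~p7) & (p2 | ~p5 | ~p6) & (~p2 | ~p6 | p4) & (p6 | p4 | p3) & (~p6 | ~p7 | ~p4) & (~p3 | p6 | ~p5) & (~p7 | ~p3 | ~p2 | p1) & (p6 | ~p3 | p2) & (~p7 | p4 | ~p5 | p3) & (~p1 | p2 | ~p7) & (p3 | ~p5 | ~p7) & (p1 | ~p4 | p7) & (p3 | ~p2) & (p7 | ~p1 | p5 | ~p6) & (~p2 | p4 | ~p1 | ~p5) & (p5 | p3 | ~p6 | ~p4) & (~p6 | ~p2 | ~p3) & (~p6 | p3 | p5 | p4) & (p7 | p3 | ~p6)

Suppose p3 = 0.
From the singleton clause (~p2), p2 = 0.
From the singleton clause (~p7), p7 = 0.
From the singleton clause (p4), p4 = 1.
From the singleton clause (p6), p6 = 1.
That conflicts with the unit clause (~p6).
So every satisfying assignment has p3 = True.

True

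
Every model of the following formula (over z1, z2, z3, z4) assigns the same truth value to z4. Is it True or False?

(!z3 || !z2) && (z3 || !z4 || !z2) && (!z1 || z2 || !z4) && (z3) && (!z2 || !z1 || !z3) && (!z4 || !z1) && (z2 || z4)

Suppose z4 = false.
From the singleton clause (z3), z3 = true.
From the singleton clause (!z2), z2 = false.
Now (z2) is unsatisfied and unit — conflict.
So every satisfying assignment has z4 = True.

True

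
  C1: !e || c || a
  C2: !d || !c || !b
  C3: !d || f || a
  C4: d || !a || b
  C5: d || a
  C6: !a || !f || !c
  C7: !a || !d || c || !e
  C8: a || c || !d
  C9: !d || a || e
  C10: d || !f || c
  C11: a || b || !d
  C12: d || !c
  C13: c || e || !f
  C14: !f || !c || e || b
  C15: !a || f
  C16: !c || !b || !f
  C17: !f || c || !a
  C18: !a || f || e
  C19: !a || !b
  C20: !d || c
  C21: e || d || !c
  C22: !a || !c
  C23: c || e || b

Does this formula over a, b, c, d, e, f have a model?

No

Suppose d = true.
Unit clause (c) forces c = true.
Unit clause (!b) forces b = false.
Unit clause (a) forces a = true.
But (!a) is also a unit clause — contradiction.
So d must be the other value — set d = false.
Unit clause (a) forces a = true.
Unit clause (b) forces b = true.
But (!b) is also a unit clause — contradiction.
Neither d = true nor d = false works.
No assignment satisfies every clause.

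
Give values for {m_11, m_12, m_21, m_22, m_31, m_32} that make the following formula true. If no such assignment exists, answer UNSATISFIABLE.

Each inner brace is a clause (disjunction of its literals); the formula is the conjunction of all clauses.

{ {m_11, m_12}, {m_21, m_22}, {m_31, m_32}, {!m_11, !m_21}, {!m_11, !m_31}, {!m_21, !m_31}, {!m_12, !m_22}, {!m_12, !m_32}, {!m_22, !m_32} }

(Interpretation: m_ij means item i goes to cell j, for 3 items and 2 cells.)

UNSATISFIABLE

Case m_11 = true:
The clause (!m_21) is unit, so m_21 = false.
The clause (m_22) is unit, so m_22 = true.
The clause (!m_31) is unit, so m_31 = false.
The clause (m_32) is unit, so m_32 = true.
But (!m_32) is also a unit clause — contradiction.
So m_11 must be the other value — set m_11 = false.
The clause (m_12) is unit, so m_12 = true.
The clause (!m_22) is unit, so m_22 = false.
The clause (m_21) is unit, so m_21 = true.
The clause (!m_31) is unit, so m_31 = false.
The clause (m_32) is unit, so m_32 = true.
But (!m_32) is also a unit clause — contradiction.
Both values of m_11 lead to a conflict.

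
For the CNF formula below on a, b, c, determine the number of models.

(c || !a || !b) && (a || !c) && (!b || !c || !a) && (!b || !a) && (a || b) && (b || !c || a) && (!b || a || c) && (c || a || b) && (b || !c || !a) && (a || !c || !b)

1

There are 2^3 = 8 truth assignments over (a, b, c).
Check each against the 10 clauses (columns in the order a, b, c):
  F F F  ✗ fails (a || b)
  F F T  ✗ fails (a || !c)
  F T F  ✗ fails (!b || a || c)
  F T T  ✗ fails (a || !c)
  T F F  ✓ satisfies all
  T F T  ✗ fails (b || !c || !a)
  T T F  ✗ fails (c || !a || !b)
  T T T  ✗ fails (!b || !c || !a)
1 of the 8 rows is a model.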